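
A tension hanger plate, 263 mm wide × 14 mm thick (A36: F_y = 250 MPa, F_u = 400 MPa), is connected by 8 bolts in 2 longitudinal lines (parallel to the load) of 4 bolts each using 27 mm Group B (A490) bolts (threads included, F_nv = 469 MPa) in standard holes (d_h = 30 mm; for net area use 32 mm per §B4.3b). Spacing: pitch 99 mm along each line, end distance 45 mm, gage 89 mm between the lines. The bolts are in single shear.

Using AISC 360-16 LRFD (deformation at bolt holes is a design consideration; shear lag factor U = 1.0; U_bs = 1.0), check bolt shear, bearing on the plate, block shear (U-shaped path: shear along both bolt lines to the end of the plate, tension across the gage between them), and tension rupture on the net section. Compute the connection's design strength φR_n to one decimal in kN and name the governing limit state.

Bolt shear: A_b = π(27)²/4 = 572.56 mm². φR_n = 0.75 × 469 × 572.56 × 8 × 1 = 1611.2 kN.
Bearing (14 mm plate, F_u = 400 MPa): end bolts L_c = 45 − 30/2 = 30, R_n = min(1.2×30×14×400, 2.4×27×14×400) = 201.6 kN/bolt; interior L_c = 99 − 30 = 69, R_n = 362.88 kN/bolt. φR_n = 0.75 × (2×201.6 + 6×362.88) = 1935.4 kN.
Block shear: shear path 2×[45+3×99] = 2×342 mm, A_gv = 9576, A_nv = 2×(342 − 3.5×32)×14 = 6440 mm²; tension across gage: (89 − 1×32)×14 = 798 mm². R_n = min(0.6×400×6440, 0.6×250×9576) + 1.0×400×798 = min(1545.6, 1436.4) + 319.2 = 1755.6 kN. φR_n = 0.75 × 1755.6 = 1316.7 kN.
Tension rupture (net): A_n = (263 − 2×32)×14 = 2786 mm² (U = 1.0, A_e = A_n). φR_n = 0.75 × 400 × 2786 = 835.8 kN.
Governing: min(1611.2, 1935.4, 1316.7, 835.8) = 835.8 kN → net-section rupture.

835.8 kN (net-section rupture governs)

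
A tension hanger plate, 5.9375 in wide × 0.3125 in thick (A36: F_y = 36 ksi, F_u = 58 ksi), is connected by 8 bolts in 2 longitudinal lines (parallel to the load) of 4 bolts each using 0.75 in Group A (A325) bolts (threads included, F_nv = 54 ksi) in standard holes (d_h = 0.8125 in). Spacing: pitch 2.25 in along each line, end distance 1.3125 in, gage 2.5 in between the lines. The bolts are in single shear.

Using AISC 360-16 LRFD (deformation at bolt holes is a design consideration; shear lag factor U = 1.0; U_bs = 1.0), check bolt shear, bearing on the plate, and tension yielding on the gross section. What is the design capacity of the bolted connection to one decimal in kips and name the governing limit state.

Bolt shear: A_b = π(0.75)²/4 = 0.44179 in². φR_n = 0.75 × 54 × 0.44179 × 8 × 1 = 143.1 kips.
Bearing (0.3125 in plate, F_u = 58 ksi): end bolts L_c = 1.3125 − 0.8125/2 = 0.90625, R_n = min(1.2×0.90625×0.3125×58, 2.4×0.75×0.3125×58) = 19.711 kips/bolt; interior L_c = 2.25 − 0.8125 = 1.4375, R_n = 31.266 kips/bolt. φR_n = 0.75 × (2×19.711 + 6×31.266) = 170.3 kips.
Tension yield (gross): A_g = 5.9375×0.3125 = 1.8555 in². φR_n = 0.90 × 36 × 1.8555 = 60.1 kips.
Governing: min(143.1, 170.3, 60.1) = 60.1 kips → gross-section yield.

60.1 kips (gross-section yield governs)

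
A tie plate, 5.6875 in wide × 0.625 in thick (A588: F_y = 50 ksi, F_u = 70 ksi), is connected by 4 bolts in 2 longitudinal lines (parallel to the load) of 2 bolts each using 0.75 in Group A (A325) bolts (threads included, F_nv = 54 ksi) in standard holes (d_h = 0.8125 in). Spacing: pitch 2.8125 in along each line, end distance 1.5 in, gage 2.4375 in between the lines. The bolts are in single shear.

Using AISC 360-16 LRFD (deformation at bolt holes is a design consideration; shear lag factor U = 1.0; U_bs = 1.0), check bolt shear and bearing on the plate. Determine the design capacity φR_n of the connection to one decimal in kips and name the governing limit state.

71.6 kips (bolt shear governs)

Bolt shear: A_b = π(0.75)²/4 = 0.44179 in². φR_n = 0.75 × 54 × 0.44179 × 4 × 1 = 71.6 kips.
Bearing (0.625 in plate, F_u = 70 ksi): end bolts L_c = 1.5 − 0.8125/2 = 1.09375, R_n = min(1.2×1.09375×0.625×70, 2.4×0.75×0.625×70) = 57.422 kips/bolt; interior L_c = 2.8125 − 0.8125 = 2, R_n = 78.75 kips/bolt. φR_n = 0.75 × (2×57.422 + 2×78.75) = 204.3 kips.
Governing: min(71.6, 204.3) = 71.6 kips → bolt shear.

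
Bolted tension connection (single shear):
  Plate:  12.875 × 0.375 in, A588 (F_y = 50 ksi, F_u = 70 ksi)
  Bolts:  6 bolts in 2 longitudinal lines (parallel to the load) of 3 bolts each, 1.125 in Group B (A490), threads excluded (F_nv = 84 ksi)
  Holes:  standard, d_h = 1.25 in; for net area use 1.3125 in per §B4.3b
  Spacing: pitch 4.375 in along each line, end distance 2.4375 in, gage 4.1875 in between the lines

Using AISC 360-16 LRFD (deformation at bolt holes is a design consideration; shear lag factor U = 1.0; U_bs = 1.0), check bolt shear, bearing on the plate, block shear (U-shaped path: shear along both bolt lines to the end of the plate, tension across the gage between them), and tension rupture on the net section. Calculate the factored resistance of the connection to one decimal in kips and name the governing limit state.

Bolt shear: A_b = π(1.125)²/4 = 0.99402 in². φR_n = 0.75 × 84 × 0.99402 × 6 × 1 = 375.7 kips.
Bearing (0.375 in plate, F_u = 70 ksi): end bolts L_c = 2.4375 − 1.25/2 = 1.8125, R_n = min(1.2×1.8125×0.375×70, 2.4×1.125×0.375×70) = 57.094 kips/bolt; interior L_c = 4.375 − 1.25 = 3.125, R_n = 70.875 kips/bolt. φR_n = 0.75 × (2×57.094 + 4×70.875) = 298.3 kips.
Block shear: shear path 2×[2.4375+2×4.375] = 2×11.1875 in, A_gv = 8.3906, A_nv = 2×(11.1875 − 2.5×1.3125)×0.375 = 5.9297 in²; tension across gage: (4.1875 − 1×1.3125)×0.375 = 1.0781 in². R_n = min(0.6×70×5.9297, 0.6×50×8.3906) + 1.0×70×1.0781 = min(249.05, 251.72) + 75.467 = 324.52 kips. φR_n = 0.75 × 324.52 = 243.4 kips.
Tension rupture (net): A_n = (12.875 − 2×1.3125)×0.375 = 3.8438 in² (U = 1.0, A_e = A_n). φR_n = 0.75 × 70 × 3.8438 = 201.8 kips.
Governing: min(375.7, 298.3, 243.4, 201.8) = 201.8 kips → net-section rupture.

201.8 kips (net-section rupture governs)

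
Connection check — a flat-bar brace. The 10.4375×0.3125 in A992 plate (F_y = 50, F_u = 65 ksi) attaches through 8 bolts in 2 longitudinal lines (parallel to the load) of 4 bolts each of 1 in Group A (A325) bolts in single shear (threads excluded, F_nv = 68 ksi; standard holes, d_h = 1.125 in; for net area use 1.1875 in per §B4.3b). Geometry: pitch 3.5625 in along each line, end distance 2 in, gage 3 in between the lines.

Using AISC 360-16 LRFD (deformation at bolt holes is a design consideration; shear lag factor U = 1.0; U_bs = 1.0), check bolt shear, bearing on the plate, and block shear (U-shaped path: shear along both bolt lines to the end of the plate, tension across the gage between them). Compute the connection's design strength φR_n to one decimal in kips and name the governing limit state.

183.6 kips (block shear governs)

Bolt shear: A_b = π(1)²/4 = 0.7854 in². φR_n = 0.75 × 68 × 0.7854 × 8 × 1 = 320.4 kips.
Bearing (0.3125 in plate, F_u = 65 ksi): end bolts L_c = 2 − 1.125/2 = 1.4375, R_n = min(1.2×1.4375×0.3125×65, 2.4×1×0.3125×65) = 35.039 kips/bolt; interior L_c = 3.5625 − 1.125 = 2.4375, R_n = 48.75 kips/bolt. φR_n = 0.75 × (2×35.039 + 6×48.75) = 271.9 kips.
Block shear: shear path 2×[2+3×3.5625] = 2×12.6875 in, A_gv = 7.9297, A_nv = 2×(12.6875 − 3.5×1.1875)×0.3125 = 5.332 in²; tension across gage: (3 − 1×1.1875)×0.3125 = 0.56641 in². R_n = min(0.6×65×5.332, 0.6×50×7.9297) + 1.0×65×0.56641 = min(207.95, 237.89) + 36.817 = 244.77 kips. φR_n = 0.75 × 244.77 = 183.6 kips.
Governing: min(320.4, 271.9, 183.6) = 183.6 kips → block shear.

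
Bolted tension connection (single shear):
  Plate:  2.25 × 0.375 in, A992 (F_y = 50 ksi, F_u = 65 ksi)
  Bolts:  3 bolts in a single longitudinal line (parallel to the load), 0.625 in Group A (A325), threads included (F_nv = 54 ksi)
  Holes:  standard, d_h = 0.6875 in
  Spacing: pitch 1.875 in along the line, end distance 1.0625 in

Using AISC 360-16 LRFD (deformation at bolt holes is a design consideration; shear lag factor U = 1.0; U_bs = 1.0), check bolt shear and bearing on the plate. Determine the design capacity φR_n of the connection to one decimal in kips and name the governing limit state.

37.3 kips (bolt shear governs)

Bolt shear: A_b = π(0.625)²/4 = 0.3068 in². φR_n = 0.75 × 54 × 0.3068 × 3 × 1 = 37.3 kips.
Bearing (0.375 in plate, F_u = 65 ksi): end bolts L_c = 1.0625 − 0.6875/2 = 0.71875, R_n = min(1.2×0.71875×0.375×65, 2.4×0.625×0.375×65) = 21.023 kips/bolt; interior L_c = 1.875 − 0.6875 = 1.1875, R_n = 34.734 kips/bolt. φR_n = 0.75 × (1×21.023 + 2×34.734) = 67.9 kips.
Governing: min(37.3, 67.9) = 37.3 kips → bolt shear.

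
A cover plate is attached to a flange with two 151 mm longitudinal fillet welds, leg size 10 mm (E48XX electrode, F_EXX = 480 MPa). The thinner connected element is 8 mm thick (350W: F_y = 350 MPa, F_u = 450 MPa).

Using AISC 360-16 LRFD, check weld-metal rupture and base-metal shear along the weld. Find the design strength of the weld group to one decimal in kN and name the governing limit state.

461.2 kN (weld metal governs)

Weld metal: throat = 0.707×10 = 7.07 mm, L = 2×151 = 302 mm. φR_n = 0.75 × 0.6 × 480 × 7.07 × 302 = 461.2 kN.
Base metal shear (8 mm plate): yield φR_n = 1.0×0.6×350×8×302 = 507.4 kN; rupture φR_n = 0.75×0.6×450×8×302 = 489.2 kN; take 489.2 kN (rupture).
Governing: min(461.2, 489.2) = 461.2 kN → weld metal.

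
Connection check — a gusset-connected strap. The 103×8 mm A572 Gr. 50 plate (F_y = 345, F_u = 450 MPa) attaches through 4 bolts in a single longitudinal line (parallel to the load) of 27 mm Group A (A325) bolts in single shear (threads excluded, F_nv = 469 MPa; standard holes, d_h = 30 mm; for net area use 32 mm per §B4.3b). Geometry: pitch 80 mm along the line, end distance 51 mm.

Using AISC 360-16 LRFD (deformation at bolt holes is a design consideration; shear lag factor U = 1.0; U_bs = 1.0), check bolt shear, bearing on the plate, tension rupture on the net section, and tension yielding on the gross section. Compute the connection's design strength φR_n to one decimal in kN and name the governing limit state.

191.7 kN (net-section rupture governs)

Bolt shear: A_b = π(27)²/4 = 572.56 mm². φR_n = 0.75 × 469 × 572.56 × 4 × 1 = 805.6 kN.
Bearing (8 mm plate, F_u = 450 MPa): end bolts L_c = 51 − 30/2 = 36, R_n = min(1.2×36×8×450, 2.4×27×8×450) = 155.52 kN/bolt; interior L_c = 80 − 30 = 50, R_n = 216 kN/bolt. φR_n = 0.75 × (1×155.52 + 3×216) = 602.6 kN.
Tension rupture (net): A_n = (103 − 1×32)×8 = 568 mm² (U = 1.0, A_e = A_n). φR_n = 0.75 × 450 × 568 = 191.7 kN.
Tension yield (gross): A_g = 103×8 = 824 mm². φR_n = 0.90 × 345 × 824 = 255.9 kN.
Governing: min(805.6, 602.6, 191.7, 255.9) = 191.7 kN → net-section rupture.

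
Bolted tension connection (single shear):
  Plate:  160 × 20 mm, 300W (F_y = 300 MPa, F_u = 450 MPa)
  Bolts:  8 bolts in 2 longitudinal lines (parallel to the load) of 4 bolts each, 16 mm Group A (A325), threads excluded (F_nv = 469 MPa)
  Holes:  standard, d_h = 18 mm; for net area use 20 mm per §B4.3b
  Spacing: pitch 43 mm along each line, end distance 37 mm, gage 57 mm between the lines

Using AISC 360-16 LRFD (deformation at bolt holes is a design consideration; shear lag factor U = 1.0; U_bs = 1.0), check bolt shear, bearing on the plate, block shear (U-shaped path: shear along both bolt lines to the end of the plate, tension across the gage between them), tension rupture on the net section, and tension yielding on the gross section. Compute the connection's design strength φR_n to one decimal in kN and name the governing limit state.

Bolt shear: A_b = π(16)²/4 = 201.06 mm². φR_n = 0.75 × 469 × 201.06 × 8 × 1 = 565.8 kN.
Bearing (20 mm plate, F_u = 450 MPa): end bolts L_c = 37 − 18/2 = 28, R_n = min(1.2×28×20×450, 2.4×16×20×450) = 302.4 kN/bolt; interior L_c = 43 − 18 = 25, R_n = 270 kN/bolt. φR_n = 0.75 × (2×302.4 + 6×270) = 1668.6 kN.
Block shear: shear path 2×[37+3×43] = 2×166 mm, A_gv = 6640, A_nv = 2×(166 − 3.5×20)×20 = 3840 mm²; tension across gage: (57 − 1×20)×20 = 740 mm². R_n = min(0.6×450×3840, 0.6×300×6640) + 1.0×450×740 = min(1036.8, 1195.2) + 333 = 1369.8 kN. φR_n = 0.75 × 1369.8 = 1027.4 kN.
Tension rupture (net): A_n = (160 − 2×20)×20 = 2400 mm² (U = 1.0, A_e = A_n). φR_n = 0.75 × 450 × 2400 = 810.0 kN.
Tension yield (gross): A_g = 160×20 = 3200 mm². φR_n = 0.90 × 300 × 3200 = 864.0 kN.
Governing: min(565.8, 1668.6, 1027.4, 810.0, 864.0) = 565.8 kN → bolt shear.

565.8 kN (bolt shear governs)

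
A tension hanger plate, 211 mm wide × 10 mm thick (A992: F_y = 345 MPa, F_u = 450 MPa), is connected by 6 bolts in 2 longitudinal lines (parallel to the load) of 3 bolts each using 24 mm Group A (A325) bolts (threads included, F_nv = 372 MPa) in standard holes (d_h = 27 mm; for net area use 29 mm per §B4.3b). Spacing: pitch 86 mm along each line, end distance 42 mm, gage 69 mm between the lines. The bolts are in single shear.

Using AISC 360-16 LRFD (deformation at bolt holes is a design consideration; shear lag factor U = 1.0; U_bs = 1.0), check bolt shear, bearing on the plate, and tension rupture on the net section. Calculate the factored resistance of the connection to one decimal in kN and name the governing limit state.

516.4 kN (net-section rupture governs)

Bolt shear: A_b = π(24)²/4 = 452.39 mm². φR_n = 0.75 × 372 × 452.39 × 6 × 1 = 757.3 kN.
Bearing (10 mm plate, F_u = 450 MPa): end bolts L_c = 42 − 27/2 = 28.5, R_n = min(1.2×28.5×10×450, 2.4×24×10×450) = 153.9 kN/bolt; interior L_c = 86 − 27 = 59, R_n = 259.2 kN/bolt. φR_n = 0.75 × (2×153.9 + 4×259.2) = 1008.5 kN.
Tension rupture (net): A_n = (211 − 2×29)×10 = 1530 mm² (U = 1.0, A_e = A_n). φR_n = 0.75 × 450 × 1530 = 516.4 kN.
Governing: min(757.3, 1008.5, 516.4) = 516.4 kN → net-section rupture.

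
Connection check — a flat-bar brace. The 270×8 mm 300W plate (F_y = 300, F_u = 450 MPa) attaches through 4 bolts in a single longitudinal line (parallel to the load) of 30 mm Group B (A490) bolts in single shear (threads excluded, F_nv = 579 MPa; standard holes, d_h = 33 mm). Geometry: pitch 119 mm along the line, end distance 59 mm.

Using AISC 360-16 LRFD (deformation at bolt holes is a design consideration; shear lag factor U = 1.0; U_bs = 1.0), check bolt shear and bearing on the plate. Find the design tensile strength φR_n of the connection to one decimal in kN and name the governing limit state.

720.9 kN (bearing governs)

Bolt shear: A_b = π(30)²/4 = 706.86 mm². φR_n = 0.75 × 579 × 706.86 × 4 × 1 = 1227.8 kN.
Bearing (8 mm plate, F_u = 450 MPa): end bolts L_c = 59 − 33/2 = 42.5, R_n = min(1.2×42.5×8×450, 2.4×30×8×450) = 183.6 kN/bolt; interior L_c = 119 − 33 = 86, R_n = 259.2 kN/bolt. φR_n = 0.75 × (1×183.6 + 3×259.2) = 720.9 kN.
Governing: min(1227.8, 720.9) = 720.9 kN → bearing.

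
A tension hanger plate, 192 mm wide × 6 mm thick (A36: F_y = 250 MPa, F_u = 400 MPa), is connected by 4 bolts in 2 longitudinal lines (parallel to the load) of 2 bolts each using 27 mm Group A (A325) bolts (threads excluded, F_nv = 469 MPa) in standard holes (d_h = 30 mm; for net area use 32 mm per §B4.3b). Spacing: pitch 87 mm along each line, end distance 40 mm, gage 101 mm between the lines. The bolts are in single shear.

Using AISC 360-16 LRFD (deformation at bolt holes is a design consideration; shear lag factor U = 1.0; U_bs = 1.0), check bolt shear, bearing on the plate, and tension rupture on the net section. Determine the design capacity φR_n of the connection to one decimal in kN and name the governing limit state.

230.4 kN (net-section rupture governs)

Bolt shear: A_b = π(27)²/4 = 572.56 mm². φR_n = 0.75 × 469 × 572.56 × 4 × 1 = 805.6 kN.
Bearing (6 mm plate, F_u = 400 MPa): end bolts L_c = 40 − 30/2 = 25, R_n = min(1.2×25×6×400, 2.4×27×6×400) = 72 kN/bolt; interior L_c = 87 − 30 = 57, R_n = 155.52 kN/bolt. φR_n = 0.75 × (2×72 + 2×155.52) = 341.3 kN.
Tension rupture (net): A_n = (192 − 2×32)×6 = 768 mm² (U = 1.0, A_e = A_n). φR_n = 0.75 × 400 × 768 = 230.4 kN.
Governing: min(805.6, 341.3, 230.4) = 230.4 kN → net-section rupture.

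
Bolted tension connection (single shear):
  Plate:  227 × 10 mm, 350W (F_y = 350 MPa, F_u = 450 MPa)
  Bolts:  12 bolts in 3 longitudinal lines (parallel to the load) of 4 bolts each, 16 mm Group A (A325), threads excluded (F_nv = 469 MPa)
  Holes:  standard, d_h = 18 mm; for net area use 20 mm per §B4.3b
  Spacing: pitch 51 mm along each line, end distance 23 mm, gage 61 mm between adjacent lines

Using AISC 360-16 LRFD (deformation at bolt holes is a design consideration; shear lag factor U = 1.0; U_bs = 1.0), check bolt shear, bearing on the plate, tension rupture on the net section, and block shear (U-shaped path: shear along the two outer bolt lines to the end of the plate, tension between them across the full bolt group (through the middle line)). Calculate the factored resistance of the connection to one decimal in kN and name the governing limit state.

Bolt shear: A_b = π(16)²/4 = 201.06 mm². φR_n = 0.75 × 469 × 201.06 × 12 × 1 = 848.7 kN.
Bearing (10 mm plate, F_u = 450 MPa): end bolts L_c = 23 − 18/2 = 14, R_n = min(1.2×14×10×450, 2.4×16×10×450) = 75.6 kN/bolt; interior L_c = 51 − 18 = 33, R_n = 172.8 kN/bolt. φR_n = 0.75 × (3×75.6 + 9×172.8) = 1336.5 kN.
Tension rupture (net): A_n = (227 − 3×20)×10 = 1670 mm² (U = 1.0, A_e = A_n). φR_n = 0.75 × 450 × 1670 = 563.6 kN.
Block shear: shear path 2×[23+3×51] = 2×176 mm, A_gv = 3520, A_nv = 2×(176 − 3.5×20)×10 = 2120 mm²; tension across gage: (122 − 2×20)×10 = 820 mm². R_n = min(0.6×450×2120, 0.6×350×3520) + 1.0×450×820 = min(572.4, 739.2) + 369 = 941.4 kN. φR_n = 0.75 × 941.4 = 706.1 kN.
Governing: min(848.7, 1336.5, 563.6, 706.1) = 563.6 kN → net-section rupture.

563.6 kN (net-section rupture governs)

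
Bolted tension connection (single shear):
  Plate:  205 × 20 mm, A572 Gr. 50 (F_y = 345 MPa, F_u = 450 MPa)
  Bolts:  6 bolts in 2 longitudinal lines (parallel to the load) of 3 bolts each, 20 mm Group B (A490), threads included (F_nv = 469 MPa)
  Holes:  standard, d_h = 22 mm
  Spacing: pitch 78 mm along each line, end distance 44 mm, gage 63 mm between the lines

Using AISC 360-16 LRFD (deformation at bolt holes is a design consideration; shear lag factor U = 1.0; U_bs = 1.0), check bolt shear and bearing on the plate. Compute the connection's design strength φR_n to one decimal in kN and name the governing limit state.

663.0 kN (bolt shear governs)

Bolt shear: A_b = π(20)²/4 = 314.16 mm². φR_n = 0.75 × 469 × 314.16 × 6 × 1 = 663.0 kN.
Bearing (20 mm plate, F_u = 450 MPa): end bolts L_c = 44 − 22/2 = 33, R_n = min(1.2×33×20×450, 2.4×20×20×450) = 356.4 kN/bolt; interior L_c = 78 − 22 = 56, R_n = 432 kN/bolt. φR_n = 0.75 × (2×356.4 + 4×432) = 1830.6 kN.
Governing: min(663.0, 1830.6) = 663.0 kN → bolt shear.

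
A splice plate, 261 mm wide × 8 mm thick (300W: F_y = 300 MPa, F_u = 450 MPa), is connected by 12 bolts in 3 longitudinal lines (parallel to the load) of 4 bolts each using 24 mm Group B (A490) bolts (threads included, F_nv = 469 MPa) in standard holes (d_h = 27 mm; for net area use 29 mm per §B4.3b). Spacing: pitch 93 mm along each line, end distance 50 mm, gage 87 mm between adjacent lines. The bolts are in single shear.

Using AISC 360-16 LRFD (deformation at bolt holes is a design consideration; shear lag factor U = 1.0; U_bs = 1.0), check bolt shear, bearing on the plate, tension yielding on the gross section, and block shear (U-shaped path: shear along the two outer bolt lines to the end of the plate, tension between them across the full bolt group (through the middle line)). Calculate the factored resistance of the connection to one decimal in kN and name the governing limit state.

Bolt shear: A_b = π(24)²/4 = 452.39 mm². φR_n = 0.75 × 469 × 452.39 × 12 × 1 = 1909.5 kN.
Bearing (8 mm plate, F_u = 450 MPa): end bolts L_c = 50 − 27/2 = 36.5, R_n = min(1.2×36.5×8×450, 2.4×24×8×450) = 157.68 kN/bolt; interior L_c = 93 − 27 = 66, R_n = 207.36 kN/bolt. φR_n = 0.75 × (3×157.68 + 9×207.36) = 1754.5 kN.
Tension yield (gross): A_g = 261×8 = 2088 mm². φR_n = 0.90 × 300 × 2088 = 563.8 kN.
Block shear: shear path 2×[50+3×93] = 2×329 mm, A_gv = 5264, A_nv = 2×(329 − 3.5×29)×8 = 3640 mm²; tension across gage: (174 − 2×29)×8 = 928 mm². R_n = min(0.6×450×3640, 0.6×300×5264) + 1.0×450×928 = min(982.8, 947.52) + 417.6 = 1365.1 kN. φR_n = 0.75 × 1365.1 = 1023.8 kN.
Governing: min(1909.5, 1754.5, 563.8, 1023.8) = 563.8 kN → gross-section yield.

563.8 kN (gross-section yield governs)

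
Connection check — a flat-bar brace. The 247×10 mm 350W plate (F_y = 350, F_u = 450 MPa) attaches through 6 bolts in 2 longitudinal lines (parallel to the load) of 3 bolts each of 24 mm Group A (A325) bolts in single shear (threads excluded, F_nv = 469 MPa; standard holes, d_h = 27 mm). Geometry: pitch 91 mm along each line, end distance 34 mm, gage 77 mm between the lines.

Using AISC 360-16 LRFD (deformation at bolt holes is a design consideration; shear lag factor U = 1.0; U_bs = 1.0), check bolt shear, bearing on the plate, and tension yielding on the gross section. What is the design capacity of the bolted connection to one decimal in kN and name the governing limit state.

Bolt shear: A_b = π(24)²/4 = 452.39 mm². φR_n = 0.75 × 469 × 452.39 × 6 × 1 = 954.8 kN.
Bearing (10 mm plate, F_u = 450 MPa): end bolts L_c = 34 − 27/2 = 20.5, R_n = min(1.2×20.5×10×450, 2.4×24×10×450) = 110.7 kN/bolt; interior L_c = 91 − 27 = 64, R_n = 259.2 kN/bolt. φR_n = 0.75 × (2×110.7 + 4×259.2) = 943.7 kN.
Tension yield (gross): A_g = 247×10 = 2470 mm². φR_n = 0.90 × 350 × 2470 = 778.1 kN.
Governing: min(954.8, 943.7, 778.1) = 778.1 kN → gross-section yield.

778.1 kN (gross-section yield governs)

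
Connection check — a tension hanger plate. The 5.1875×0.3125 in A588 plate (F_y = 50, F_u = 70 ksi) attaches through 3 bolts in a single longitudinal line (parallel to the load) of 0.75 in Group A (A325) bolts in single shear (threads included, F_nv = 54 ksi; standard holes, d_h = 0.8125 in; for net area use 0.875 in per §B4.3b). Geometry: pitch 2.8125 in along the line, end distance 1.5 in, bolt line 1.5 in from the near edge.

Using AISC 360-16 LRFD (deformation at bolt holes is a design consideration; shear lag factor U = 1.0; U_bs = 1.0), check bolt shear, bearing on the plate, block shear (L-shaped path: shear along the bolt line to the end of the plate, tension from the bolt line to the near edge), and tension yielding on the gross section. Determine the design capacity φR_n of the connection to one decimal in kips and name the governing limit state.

Bolt shear: A_b = π(0.75)²/4 = 0.44179 in². φR_n = 0.75 × 54 × 0.44179 × 3 × 1 = 53.7 kips.
Bearing (0.3125 in plate, F_u = 70 ksi): end bolts L_c = 1.5 − 0.8125/2 = 1.09375, R_n = min(1.2×1.09375×0.3125×70, 2.4×0.75×0.3125×70) = 28.711 kips/bolt; interior L_c = 2.8125 − 0.8125 = 2, R_n = 39.375 kips/bolt. φR_n = 0.75 × (1×28.711 + 2×39.375) = 80.6 kips.
Block shear: shear path 1×[1.5+2×2.8125] = 1×7.125 in, A_gv = 2.2266, A_nv = 1×(7.125 − 2.5×0.875)×0.3125 = 1.543 in²; tension to near edge: (1.5 − 0.5×0.875)×0.3125 = 0.33203 in². R_n = min(0.6×70×1.543, 0.6×50×2.2266) + 1.0×70×0.33203 = min(64.806, 66.798) + 23.242 = 88.048 kips. φR_n = 0.75 × 88.048 = 66.0 kips.
Tension yield (gross): A_g = 5.1875×0.3125 = 1.6211 in². φR_n = 0.90 × 50 × 1.6211 = 72.9 kips.
Governing: min(53.7, 80.6, 66.0, 72.9) = 53.7 kips → bolt shear.

53.7 kips (bolt shear governs)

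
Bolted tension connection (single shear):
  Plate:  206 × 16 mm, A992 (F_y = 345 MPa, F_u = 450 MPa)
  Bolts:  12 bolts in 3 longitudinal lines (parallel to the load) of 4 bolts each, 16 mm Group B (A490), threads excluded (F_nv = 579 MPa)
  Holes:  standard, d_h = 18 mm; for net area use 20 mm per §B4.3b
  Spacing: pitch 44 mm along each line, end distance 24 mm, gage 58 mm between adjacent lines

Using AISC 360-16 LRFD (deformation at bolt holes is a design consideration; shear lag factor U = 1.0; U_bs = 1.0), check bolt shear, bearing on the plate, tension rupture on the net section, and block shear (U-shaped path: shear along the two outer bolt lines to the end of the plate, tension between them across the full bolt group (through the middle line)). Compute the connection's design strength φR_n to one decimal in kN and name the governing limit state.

Bolt shear: A_b = π(16)²/4 = 201.06 mm². φR_n = 0.75 × 579 × 201.06 × 12 × 1 = 1047.7 kN.
Bearing (16 mm plate, F_u = 450 MPa): end bolts L_c = 24 − 18/2 = 15, R_n = min(1.2×15×16×450, 2.4×16×16×450) = 129.6 kN/bolt; interior L_c = 44 − 18 = 26, R_n = 224.64 kN/bolt. φR_n = 0.75 × (3×129.6 + 9×224.64) = 1807.9 kN.
Tension rupture (net): A_n = (206 − 3×20)×16 = 2336 mm² (U = 1.0, A_e = A_n). φR_n = 0.75 × 450 × 2336 = 788.4 kN.
Block shear: shear path 2×[24+3×44] = 2×156 mm, A_gv = 4992, A_nv = 2×(156 − 3.5×20)×16 = 2752 mm²; tension across gage: (116 − 2×20)×16 = 1216 mm². R_n = min(0.6×450×2752, 0.6×345×4992) + 1.0×450×1216 = min(743.04, 1033.3) + 547.2 = 1290.2 kN. φR_n = 0.75 × 1290.2 = 967.7 kN.
Governing: min(1047.7, 1807.9, 788.4, 967.7) = 788.4 kN → net-section rupture.

788.4 kN (net-section rupture governs)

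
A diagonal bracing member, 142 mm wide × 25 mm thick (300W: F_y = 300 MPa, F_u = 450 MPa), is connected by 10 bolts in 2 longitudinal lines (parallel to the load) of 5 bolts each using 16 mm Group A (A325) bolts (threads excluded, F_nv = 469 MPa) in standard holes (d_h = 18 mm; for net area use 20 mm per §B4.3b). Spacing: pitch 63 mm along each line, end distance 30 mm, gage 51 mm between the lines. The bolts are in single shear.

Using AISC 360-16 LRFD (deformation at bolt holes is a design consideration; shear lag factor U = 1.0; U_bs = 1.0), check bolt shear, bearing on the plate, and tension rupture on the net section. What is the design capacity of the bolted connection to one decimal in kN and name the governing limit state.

Bolt shear: A_b = π(16)²/4 = 201.06 mm². φR_n = 0.75 × 469 × 201.06 × 10 × 1 = 707.2 kN.
Bearing (25 mm plate, F_u = 450 MPa): end bolts L_c = 30 − 18/2 = 21, R_n = min(1.2×21×25×450, 2.4×16×25×450) = 283.5 kN/bolt; interior L_c = 63 − 18 = 45, R_n = 432 kN/bolt. φR_n = 0.75 × (2×283.5 + 8×432) = 3017.3 kN.
Tension rupture (net): A_n = (142 − 2×20)×25 = 2550 mm² (U = 1.0, A_e = A_n). φR_n = 0.75 × 450 × 2550 = 860.6 kN.
Governing: min(707.2, 3017.3, 860.6) = 707.2 kN → bolt shear.

707.2 kN (bolt shear governs)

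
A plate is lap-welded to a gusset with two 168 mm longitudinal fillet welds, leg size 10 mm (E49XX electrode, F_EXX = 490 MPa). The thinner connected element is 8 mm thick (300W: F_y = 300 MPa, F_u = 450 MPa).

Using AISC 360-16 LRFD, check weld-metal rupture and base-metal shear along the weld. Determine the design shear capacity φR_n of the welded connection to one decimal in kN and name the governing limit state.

483.8 kN (base-metal shear governs)

Weld metal: throat = 0.707×10 = 7.07 mm, L = 2×168 = 336 mm. φR_n = 0.75 × 0.6 × 490 × 7.07 × 336 = 523.8 kN.
Base metal shear (8 mm plate): yield φR_n = 1.0×0.6×300×8×336 = 483.8 kN; rupture φR_n = 0.75×0.6×450×8×336 = 544.3 kN; take 483.8 kN (yield).
Governing: min(523.8, 483.8) = 483.8 kN → base-metal shear.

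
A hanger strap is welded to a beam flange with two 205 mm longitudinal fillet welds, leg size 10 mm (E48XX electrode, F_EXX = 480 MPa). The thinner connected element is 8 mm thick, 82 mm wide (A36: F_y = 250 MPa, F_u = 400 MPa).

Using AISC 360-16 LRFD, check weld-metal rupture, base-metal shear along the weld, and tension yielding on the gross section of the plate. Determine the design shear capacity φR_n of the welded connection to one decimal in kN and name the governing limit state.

147.6 kN (gross-section yield governs)

Weld metal: throat = 0.707×10 = 7.07 mm, L = 2×205 = 410 mm. φR_n = 0.75 × 0.6 × 480 × 7.07 × 410 = 626.1 kN.
Base metal shear (8 mm plate): yield φR_n = 1.0×0.6×250×8×410 = 492.0 kN; rupture φR_n = 0.75×0.6×400×8×410 = 590.4 kN; take 492.0 kN (yield).
Tension yield (gross): A_g = 82×8 = 656 mm². φR_n = 0.90 × 250 × 656 = 147.6 kN.
Governing: min(626.1, 492.0, 147.6) = 147.6 kN → gross-section yield.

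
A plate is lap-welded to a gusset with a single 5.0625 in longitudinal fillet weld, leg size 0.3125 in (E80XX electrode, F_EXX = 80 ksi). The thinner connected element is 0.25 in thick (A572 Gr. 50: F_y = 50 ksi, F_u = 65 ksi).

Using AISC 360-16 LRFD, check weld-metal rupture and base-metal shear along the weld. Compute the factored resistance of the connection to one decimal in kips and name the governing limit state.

Weld metal: throat = 0.707×0.3125 = 0.22094 in, L = 5.0625 in. φR_n = 0.75 × 0.6 × 80 × 0.22094 × 5.0625 = 40.3 kips.
Base metal shear (0.25 in plate): yield φR_n = 1.0×0.6×50×0.25×5.0625 = 38.0 kips; rupture φR_n = 0.75×0.6×65×0.25×5.0625 = 37.0 kips; take 37.0 kips (rupture).
Governing: min(40.3, 37.0) = 37.0 kips → base-metal shear.

37.0 kips (base-metal shear governs)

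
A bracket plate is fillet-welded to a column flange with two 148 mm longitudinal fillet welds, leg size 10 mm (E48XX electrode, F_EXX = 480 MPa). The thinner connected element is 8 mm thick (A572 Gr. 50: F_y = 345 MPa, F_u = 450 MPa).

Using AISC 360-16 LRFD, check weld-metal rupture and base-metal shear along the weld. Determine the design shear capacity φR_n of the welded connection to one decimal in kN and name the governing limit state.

452.0 kN (weld metal governs)

Weld metal: throat = 0.707×10 = 7.07 mm, L = 2×148 = 296 mm. φR_n = 0.75 × 0.6 × 480 × 7.07 × 296 = 452.0 kN.
Base metal shear (8 mm plate): yield φR_n = 1.0×0.6×345×8×296 = 490.2 kN; rupture φR_n = 0.75×0.6×450×8×296 = 479.5 kN; take 479.5 kN (rupture).
Governing: min(452.0, 479.5) = 452.0 kN → weld metal.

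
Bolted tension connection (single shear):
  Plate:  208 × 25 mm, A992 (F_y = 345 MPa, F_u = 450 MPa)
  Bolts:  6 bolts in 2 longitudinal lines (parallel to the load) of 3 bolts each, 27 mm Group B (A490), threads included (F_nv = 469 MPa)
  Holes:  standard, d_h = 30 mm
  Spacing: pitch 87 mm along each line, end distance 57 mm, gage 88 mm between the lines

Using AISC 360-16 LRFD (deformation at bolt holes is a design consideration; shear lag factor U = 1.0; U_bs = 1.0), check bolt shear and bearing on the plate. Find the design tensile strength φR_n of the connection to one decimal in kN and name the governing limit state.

Bolt shear: A_b = π(27)²/4 = 572.56 mm². φR_n = 0.75 × 469 × 572.56 × 6 × 1 = 1208.4 kN.
Bearing (25 mm plate, F_u = 450 MPa): end bolts L_c = 57 − 30/2 = 42, R_n = min(1.2×42×25×450, 2.4×27×25×450) = 567 kN/bolt; interior L_c = 87 − 30 = 57, R_n = 729 kN/bolt. φR_n = 0.75 × (2×567 + 4×729) = 3037.5 kN.
Governing: min(1208.4, 3037.5) = 1208.4 kN → bolt shear.

1208.4 kN (bolt shear governs)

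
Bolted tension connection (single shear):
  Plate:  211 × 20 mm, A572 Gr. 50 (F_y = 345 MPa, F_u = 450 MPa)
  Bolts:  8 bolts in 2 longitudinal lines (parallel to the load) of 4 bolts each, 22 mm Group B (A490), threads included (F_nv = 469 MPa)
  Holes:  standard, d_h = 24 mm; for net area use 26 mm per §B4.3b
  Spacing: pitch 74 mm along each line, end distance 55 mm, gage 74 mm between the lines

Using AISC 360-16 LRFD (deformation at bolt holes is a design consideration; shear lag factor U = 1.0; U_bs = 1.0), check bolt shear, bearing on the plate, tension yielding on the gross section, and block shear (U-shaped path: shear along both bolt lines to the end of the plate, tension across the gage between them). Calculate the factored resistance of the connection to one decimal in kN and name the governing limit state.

Bolt shear: A_b = π(22)²/4 = 380.13 mm². φR_n = 0.75 × 469 × 380.13 × 8 × 1 = 1069.7 kN.
Bearing (20 mm plate, F_u = 450 MPa): end bolts L_c = 55 − 24/2 = 43, R_n = min(1.2×43×20×450, 2.4×22×20×450) = 464.4 kN/bolt; interior L_c = 74 − 24 = 50, R_n = 475.2 kN/bolt. φR_n = 0.75 × (2×464.4 + 6×475.2) = 2835.0 kN.
Tension yield (gross): A_g = 211×20 = 4220 mm². φR_n = 0.90 × 345 × 4220 = 1310.3 kN.
Block shear: shear path 2×[55+3×74] = 2×277 mm, A_gv = 11080, A_nv = 2×(277 − 3.5×26)×20 = 7440 mm²; tension across gage: (74 − 1×26)×20 = 960 mm². R_n = min(0.6×450×7440, 0.6×345×11080) + 1.0×450×960 = min(2008.8, 2293.6) + 432 = 2440.8 kN. φR_n = 0.75 × 2440.8 = 1830.6 kN.
Governing: min(1069.7, 2835.0, 1310.3, 1830.6) = 1069.7 kN → bolt shear.

1069.7 kN (bolt shear governs)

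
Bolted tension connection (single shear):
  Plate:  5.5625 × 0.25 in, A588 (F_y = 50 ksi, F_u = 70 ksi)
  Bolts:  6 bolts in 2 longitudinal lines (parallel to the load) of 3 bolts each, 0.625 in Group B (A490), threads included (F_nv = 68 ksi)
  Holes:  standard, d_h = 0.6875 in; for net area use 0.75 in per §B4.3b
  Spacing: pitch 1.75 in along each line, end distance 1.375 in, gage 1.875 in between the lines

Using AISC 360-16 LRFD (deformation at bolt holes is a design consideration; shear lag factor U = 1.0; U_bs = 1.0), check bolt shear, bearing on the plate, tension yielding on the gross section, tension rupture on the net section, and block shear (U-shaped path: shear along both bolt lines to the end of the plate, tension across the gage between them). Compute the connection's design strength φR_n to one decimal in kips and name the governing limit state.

Bolt shear: A_b = π(0.625)²/4 = 0.3068 in². φR_n = 0.75 × 68 × 0.3068 × 6 × 1 = 93.9 kips.
Bearing (0.25 in plate, F_u = 70 ksi): end bolts L_c = 1.375 − 0.6875/2 = 1.03125, R_n = min(1.2×1.03125×0.25×70, 2.4×0.625×0.25×70) = 21.656 kips/bolt; interior L_c = 1.75 − 0.6875 = 1.0625, R_n = 22.313 kips/bolt. φR_n = 0.75 × (2×21.656 + 4×22.313) = 99.4 kips.
Tension yield (gross): A_g = 5.5625×0.25 = 1.3906 in². φR_n = 0.90 × 50 × 1.3906 = 62.6 kips.
Tension rupture (net): A_n = (5.5625 − 2×0.75)×0.25 = 1.0156 in² (U = 1.0, A_e = A_n). φR_n = 0.75 × 70 × 1.0156 = 53.3 kips.
Block shear: shear path 2×[1.375+2×1.75] = 2×4.875 in, A_gv = 2.4375, A_nv = 2×(4.875 − 2.5×0.75)×0.25 = 1.5 in²; tension across gage: (1.875 − 1×0.75)×0.25 = 0.28125 in². R_n = min(0.6×70×1.5, 0.6×50×2.4375) + 1.0×70×0.28125 = min(63, 73.125) + 19.688 = 82.688 kips. φR_n = 0.75 × 82.688 = 62.0 kips.
Governing: min(93.9, 99.4, 62.6, 53.3, 62.0) = 53.3 kips → net-section rupture.

53.3 kips (net-section rupture governs)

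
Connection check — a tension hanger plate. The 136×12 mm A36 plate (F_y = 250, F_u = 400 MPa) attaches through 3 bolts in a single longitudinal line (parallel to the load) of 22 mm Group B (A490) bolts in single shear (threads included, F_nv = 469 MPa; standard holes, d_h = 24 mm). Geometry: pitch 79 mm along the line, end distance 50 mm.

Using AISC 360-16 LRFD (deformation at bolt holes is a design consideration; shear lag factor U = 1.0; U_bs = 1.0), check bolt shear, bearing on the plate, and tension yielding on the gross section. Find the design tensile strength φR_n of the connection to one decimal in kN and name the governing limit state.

Bolt shear: A_b = π(22)²/4 = 380.13 mm². φR_n = 0.75 × 469 × 380.13 × 3 × 1 = 401.1 kN.
Bearing (12 mm plate, F_u = 400 MPa): end bolts L_c = 50 − 24/2 = 38, R_n = min(1.2×38×12×400, 2.4×22×12×400) = 218.88 kN/bolt; interior L_c = 79 − 24 = 55, R_n = 253.44 kN/bolt. φR_n = 0.75 × (1×218.88 + 2×253.44) = 544.3 kN.
Tension yield (gross): A_g = 136×12 = 1632 mm². φR_n = 0.90 × 250 × 1632 = 367.2 kN.
Governing: min(401.1, 544.3, 367.2) = 367.2 kN → gross-section yield.

367.2 kN (gross-section yield governs)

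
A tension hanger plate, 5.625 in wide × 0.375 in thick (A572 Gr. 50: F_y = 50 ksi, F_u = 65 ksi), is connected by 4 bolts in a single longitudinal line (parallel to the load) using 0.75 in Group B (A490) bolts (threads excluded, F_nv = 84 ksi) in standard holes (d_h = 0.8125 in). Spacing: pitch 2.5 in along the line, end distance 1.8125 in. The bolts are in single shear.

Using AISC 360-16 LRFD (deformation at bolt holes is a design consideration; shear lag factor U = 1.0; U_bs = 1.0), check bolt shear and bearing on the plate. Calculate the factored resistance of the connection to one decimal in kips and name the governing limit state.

111.3 kips (bolt shear governs)

Bolt shear: A_b = π(0.75)²/4 = 0.44179 in². φR_n = 0.75 × 84 × 0.44179 × 4 × 1 = 111.3 kips.
Bearing (0.375 in plate, F_u = 65 ksi): end bolts L_c = 1.8125 − 0.8125/2 = 1.40625, R_n = min(1.2×1.40625×0.375×65, 2.4×0.75×0.375×65) = 41.133 kips/bolt; interior L_c = 2.5 − 0.8125 = 1.6875, R_n = 43.875 kips/bolt. φR_n = 0.75 × (1×41.133 + 3×43.875) = 129.6 kips.
Governing: min(111.3, 129.6) = 111.3 kips → bolt shear.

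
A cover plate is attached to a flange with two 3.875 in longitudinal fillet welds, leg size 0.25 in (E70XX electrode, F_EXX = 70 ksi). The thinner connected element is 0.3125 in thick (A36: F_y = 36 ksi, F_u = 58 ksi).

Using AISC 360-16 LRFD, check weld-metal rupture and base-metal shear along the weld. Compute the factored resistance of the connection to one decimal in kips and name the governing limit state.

Weld metal: throat = 0.707×0.25 = 0.17675 in, L = 2×3.875 = 7.75 in. φR_n = 0.75 × 0.6 × 70 × 0.17675 × 7.75 = 43.1 kips.
Base metal shear (0.3125 in plate): yield φR_n = 1.0×0.6×36×0.3125×7.75 = 52.3 kips; rupture φR_n = 0.75×0.6×58×0.3125×7.75 = 63.2 kips; take 52.3 kips (yield).
Governing: min(43.1, 52.3) = 43.1 kips → weld metal.

43.1 kips (weld metal governs)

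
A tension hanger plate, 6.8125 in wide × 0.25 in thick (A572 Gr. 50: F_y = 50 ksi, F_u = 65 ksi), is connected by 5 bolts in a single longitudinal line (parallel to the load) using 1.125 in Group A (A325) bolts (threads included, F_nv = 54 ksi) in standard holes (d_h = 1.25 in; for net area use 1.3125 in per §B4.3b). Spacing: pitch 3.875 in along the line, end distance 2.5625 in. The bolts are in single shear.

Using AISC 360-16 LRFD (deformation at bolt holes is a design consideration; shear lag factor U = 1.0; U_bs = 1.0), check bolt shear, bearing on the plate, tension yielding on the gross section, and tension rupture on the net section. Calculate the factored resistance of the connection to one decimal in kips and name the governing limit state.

67.0 kips (net-section rupture governs)

Bolt shear: A_b = π(1.125)²/4 = 0.99402 in². φR_n = 0.75 × 54 × 0.99402 × 5 × 1 = 201.3 kips.
Bearing (0.25 in plate, F_u = 65 ksi): end bolts L_c = 2.5625 − 1.25/2 = 1.9375, R_n = min(1.2×1.9375×0.25×65, 2.4×1.125×0.25×65) = 37.781 kips/bolt; interior L_c = 3.875 − 1.25 = 2.625, R_n = 43.875 kips/bolt. φR_n = 0.75 × (1×37.781 + 4×43.875) = 160.0 kips.
Tension yield (gross): A_g = 6.8125×0.25 = 1.7031 in². φR_n = 0.90 × 50 × 1.7031 = 76.6 kips.
Tension rupture (net): A_n = (6.8125 − 1×1.3125)×0.25 = 1.375 in² (U = 1.0, A_e = A_n). φR_n = 0.75 × 65 × 1.375 = 67.0 kips.
Governing: min(201.3, 160.0, 76.6, 67.0) = 67.0 kips → net-section rupture.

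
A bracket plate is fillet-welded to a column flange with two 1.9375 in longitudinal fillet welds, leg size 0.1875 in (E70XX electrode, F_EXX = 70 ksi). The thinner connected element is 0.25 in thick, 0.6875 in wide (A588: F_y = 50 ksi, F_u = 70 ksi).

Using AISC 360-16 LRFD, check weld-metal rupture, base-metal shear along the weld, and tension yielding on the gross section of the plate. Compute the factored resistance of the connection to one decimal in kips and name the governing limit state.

Weld metal: throat = 0.707×0.1875 = 0.13256 in, L = 2×1.9375 = 3.875 in. φR_n = 0.75 × 0.6 × 70 × 0.13256 × 3.875 = 16.2 kips.
Base metal shear (0.25 in plate): yield φR_n = 1.0×0.6×50×0.25×3.875 = 29.1 kips; rupture φR_n = 0.75×0.6×70×0.25×3.875 = 30.5 kips; take 29.1 kips (yield).
Tension yield (gross): A_g = 0.6875×0.25 = 0.17188 in². φR_n = 0.90 × 50 × 0.17188 = 7.7 kips.
Governing: min(16.2, 29.1, 7.7) = 7.7 kips → gross-section yield.

7.7 kips (gross-section yield governs)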